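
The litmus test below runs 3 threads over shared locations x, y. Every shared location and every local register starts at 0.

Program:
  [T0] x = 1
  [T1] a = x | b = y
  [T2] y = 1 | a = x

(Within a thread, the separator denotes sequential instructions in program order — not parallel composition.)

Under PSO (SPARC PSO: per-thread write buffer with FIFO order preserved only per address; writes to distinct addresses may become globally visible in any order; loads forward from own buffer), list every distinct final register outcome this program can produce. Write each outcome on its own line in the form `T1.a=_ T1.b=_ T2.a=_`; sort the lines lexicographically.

T1.a=0 T1.b=0 T2.a=0
T1.a=0 T1.b=0 T2.a=1
T1.a=0 T1.b=1 T2.a=0
T1.a=0 T1.b=1 T2.a=1
T1.a=1 T1.b=0 T2.a=0
T1.a=1 T1.b=0 T2.a=1
T1.a=1 T1.b=1 T2.a=0
T1.a=1 T1.b=1 T2.a=1

outcome vector order: (T1.a,T1.b,T2.a)
|PSO outcomes| = 8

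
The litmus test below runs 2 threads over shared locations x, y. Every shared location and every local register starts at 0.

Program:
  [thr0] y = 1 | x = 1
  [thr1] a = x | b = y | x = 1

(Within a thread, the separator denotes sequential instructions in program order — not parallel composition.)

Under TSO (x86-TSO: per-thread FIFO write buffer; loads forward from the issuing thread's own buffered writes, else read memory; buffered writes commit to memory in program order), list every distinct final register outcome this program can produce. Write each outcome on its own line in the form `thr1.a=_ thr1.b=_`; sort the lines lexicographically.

thr1.a=0 thr1.b=0
thr1.a=0 thr1.b=1
thr1.a=1 thr1.b=1

outcome vector order: (thr1.a,thr1.b)
|TSO outcomes| = 3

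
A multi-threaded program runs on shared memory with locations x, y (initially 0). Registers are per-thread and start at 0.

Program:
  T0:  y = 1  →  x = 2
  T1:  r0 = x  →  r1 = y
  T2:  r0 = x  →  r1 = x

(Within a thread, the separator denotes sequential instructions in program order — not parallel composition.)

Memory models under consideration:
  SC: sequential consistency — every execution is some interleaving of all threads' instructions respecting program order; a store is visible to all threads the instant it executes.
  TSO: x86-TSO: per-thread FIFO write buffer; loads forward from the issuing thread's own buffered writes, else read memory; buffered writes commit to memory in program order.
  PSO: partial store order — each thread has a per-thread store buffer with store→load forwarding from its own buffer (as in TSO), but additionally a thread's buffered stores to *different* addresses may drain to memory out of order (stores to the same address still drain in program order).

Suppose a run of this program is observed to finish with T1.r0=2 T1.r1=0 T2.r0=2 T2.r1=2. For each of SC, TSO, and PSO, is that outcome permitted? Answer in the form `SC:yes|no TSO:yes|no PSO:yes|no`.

outcome vector order: (T1.r0,T1.r1,T2.r0,T2.r1)
SC: 9 outcomes — {(0,0,0,0), (0,0,0,2), (0,0,2,2), (0,1,0,0), (0,1,0,2), (0,1,2,2), (2,1,0,0), (2,1,0,2), (2,1,2,2)}
TSO: 9 outcomes — {(0,0,0,0), (0,0,0,2), (0,0,2,2), (0,1,0,0), (0,1,0,2), (0,1,2,2), (2,1,0,0), (2,1,0,2), (2,1,2,2)}
PSO: 12 outcomes — {(0,0,0,0), (0,0,0,2), (0,0,2,2), (0,1,0,0), (0,1,0,2), (0,1,2,2), (2,0,0,0), (2,0,0,2), (2,0,2,2), (2,1,0,0), (2,1,0,2), (2,1,2,2)}
target (2,0,2,2) ∈ {PSO}

SC:no TSO:no PSO:yes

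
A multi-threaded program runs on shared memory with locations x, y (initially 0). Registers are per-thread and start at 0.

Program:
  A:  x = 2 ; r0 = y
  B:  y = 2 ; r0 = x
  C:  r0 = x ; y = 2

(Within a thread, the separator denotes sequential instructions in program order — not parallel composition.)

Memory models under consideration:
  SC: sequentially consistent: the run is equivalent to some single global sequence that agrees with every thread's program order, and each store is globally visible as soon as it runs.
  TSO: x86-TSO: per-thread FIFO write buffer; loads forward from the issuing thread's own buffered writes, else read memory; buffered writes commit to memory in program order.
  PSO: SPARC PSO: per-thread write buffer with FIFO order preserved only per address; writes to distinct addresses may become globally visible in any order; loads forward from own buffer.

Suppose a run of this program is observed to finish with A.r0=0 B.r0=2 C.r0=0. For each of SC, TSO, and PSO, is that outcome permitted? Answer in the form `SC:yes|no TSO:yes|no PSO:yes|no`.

outcome vector order: (A.r0,B.r0,C.r0)
[SC] allowed = {0/2/0, 0/2/2, 2/0/0, 2/0/2, 2/2/0, 2/2/2}
[TSO] allowed = {0/0/0, 0/0/2, 0/2/0, 0/2/2, 2/0/0, 2/0/2, 2/2/0, 2/2/2}
[PSO] allowed = {0/0/0, 0/0/2, 0/2/0, 0/2/2, 2/0/0, 2/0/2, 2/2/0, 2/2/2}
target 0/2/0 ∈ {SC,TSO,PSO}

SC:yes TSO:yes PSO:yes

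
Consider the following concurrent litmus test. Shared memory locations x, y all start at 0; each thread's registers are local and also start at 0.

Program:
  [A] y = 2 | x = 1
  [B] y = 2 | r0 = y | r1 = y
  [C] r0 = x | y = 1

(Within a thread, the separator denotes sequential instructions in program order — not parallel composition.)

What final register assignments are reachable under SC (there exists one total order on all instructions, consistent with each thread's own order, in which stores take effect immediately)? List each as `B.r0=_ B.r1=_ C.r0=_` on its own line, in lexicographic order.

outcome vector order: (B.r0,B.r1,C.r0)
|SC outcomes| = 7

B.r0=1 B.r1=1 C.r0=0
B.r0=1 B.r1=1 C.r0=1
B.r0=1 B.r1=2 C.r0=0
B.r0=2 B.r1=1 C.r0=0
B.r0=2 B.r1=1 C.r0=1
B.r0=2 B.r1=2 C.r0=0
B.r0=2 B.r1=2 C.r0=1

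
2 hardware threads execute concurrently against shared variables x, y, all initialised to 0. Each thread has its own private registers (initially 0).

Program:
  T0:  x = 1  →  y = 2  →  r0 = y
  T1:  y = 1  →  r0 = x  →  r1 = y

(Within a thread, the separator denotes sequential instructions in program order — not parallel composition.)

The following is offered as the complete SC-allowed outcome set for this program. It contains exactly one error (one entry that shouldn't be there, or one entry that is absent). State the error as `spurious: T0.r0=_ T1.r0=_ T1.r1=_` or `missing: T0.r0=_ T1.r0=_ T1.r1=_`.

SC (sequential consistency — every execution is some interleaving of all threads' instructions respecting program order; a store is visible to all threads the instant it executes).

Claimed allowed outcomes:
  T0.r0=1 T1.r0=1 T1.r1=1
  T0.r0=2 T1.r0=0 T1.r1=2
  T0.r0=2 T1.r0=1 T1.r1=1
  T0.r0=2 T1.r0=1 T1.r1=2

outcome vector order: (T0.r0,T1.r0,T1.r1)
SC (5): (1,1,1); (2,0,1); (2,0,2); (2,1,1); (2,1,2)
SC∖claimed = {(2,0,1)}

missing: T0.r0=2 T1.r0=0 T1.r1=1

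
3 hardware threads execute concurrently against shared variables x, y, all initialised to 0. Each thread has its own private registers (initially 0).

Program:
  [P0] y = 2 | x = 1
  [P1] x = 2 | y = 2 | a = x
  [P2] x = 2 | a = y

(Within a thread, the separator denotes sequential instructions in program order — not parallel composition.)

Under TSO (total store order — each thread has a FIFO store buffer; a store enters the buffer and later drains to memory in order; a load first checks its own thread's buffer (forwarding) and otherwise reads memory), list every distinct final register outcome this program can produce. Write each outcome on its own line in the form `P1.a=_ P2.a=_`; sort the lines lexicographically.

P1.a=1 P2.a=0
P1.a=1 P2.a=2
P1.a=2 P2.a=0
P1.a=2 P2.a=2

outcome vector order: (P1.a,P2.a)
|TSO outcomes| = 4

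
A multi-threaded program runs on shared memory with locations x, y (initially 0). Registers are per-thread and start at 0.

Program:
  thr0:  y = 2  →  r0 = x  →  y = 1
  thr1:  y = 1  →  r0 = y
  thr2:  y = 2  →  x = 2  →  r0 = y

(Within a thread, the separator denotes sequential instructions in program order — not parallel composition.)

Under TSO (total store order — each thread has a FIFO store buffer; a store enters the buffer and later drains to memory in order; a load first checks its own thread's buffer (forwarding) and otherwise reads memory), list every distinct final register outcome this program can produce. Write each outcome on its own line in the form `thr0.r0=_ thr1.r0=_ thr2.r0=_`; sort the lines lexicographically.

outcome vector order: (thr0.r0,thr1.r0,thr2.r0)
|TSO outcomes| = 8

thr0.r0=0 thr1.r0=1 thr2.r0=1
thr0.r0=0 thr1.r0=1 thr2.r0=2
thr0.r0=0 thr1.r0=2 thr2.r0=1
thr0.r0=0 thr1.r0=2 thr2.r0=2
thr0.r0=2 thr1.r0=1 thr2.r0=1
thr0.r0=2 thr1.r0=1 thr2.r0=2
thr0.r0=2 thr1.r0=2 thr2.r0=1
thr0.r0=2 thr1.r0=2 thr2.r0=2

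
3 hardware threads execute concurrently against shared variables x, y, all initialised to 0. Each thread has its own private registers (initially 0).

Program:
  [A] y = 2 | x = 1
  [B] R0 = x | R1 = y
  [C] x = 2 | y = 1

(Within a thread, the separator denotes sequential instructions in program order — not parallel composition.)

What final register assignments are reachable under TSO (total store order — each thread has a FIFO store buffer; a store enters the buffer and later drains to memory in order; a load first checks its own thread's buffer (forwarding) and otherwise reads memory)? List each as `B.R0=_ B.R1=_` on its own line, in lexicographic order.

B.R0=0 B.R1=0
B.R0=0 B.R1=1
B.R0=0 B.R1=2
B.R0=1 B.R1=1
B.R0=1 B.R1=2
B.R0=2 B.R1=0
B.R0=2 B.R1=1
B.R0=2 B.R1=2

outcome vector order: (B.R0,B.R1)
|TSO outcomes| = 8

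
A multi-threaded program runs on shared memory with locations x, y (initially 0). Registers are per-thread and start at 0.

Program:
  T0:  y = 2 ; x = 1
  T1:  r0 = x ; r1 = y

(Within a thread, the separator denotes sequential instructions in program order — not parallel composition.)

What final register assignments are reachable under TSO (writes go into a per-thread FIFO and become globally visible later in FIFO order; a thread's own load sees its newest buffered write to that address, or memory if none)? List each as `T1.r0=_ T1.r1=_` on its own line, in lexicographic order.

T1.r0=0 T1.r1=0
T1.r0=0 T1.r1=2
T1.r0=1 T1.r1=2

outcome vector order: (T1.r0,T1.r1)
|TSO outcomes| = 3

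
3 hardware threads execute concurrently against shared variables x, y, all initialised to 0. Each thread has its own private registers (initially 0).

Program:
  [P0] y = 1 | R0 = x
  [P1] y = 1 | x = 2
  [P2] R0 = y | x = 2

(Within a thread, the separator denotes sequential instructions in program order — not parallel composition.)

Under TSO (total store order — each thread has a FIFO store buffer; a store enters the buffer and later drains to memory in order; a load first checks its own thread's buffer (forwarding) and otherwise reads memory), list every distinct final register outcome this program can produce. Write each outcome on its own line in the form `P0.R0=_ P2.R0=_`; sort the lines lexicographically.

outcome vector order: (P0.R0,P2.R0)
|TSO outcomes| = 4

P0.R0=0 P2.R0=0
P0.R0=0 P2.R0=1
P0.R0=2 P2.R0=0
P0.R0=2 P2.R0=1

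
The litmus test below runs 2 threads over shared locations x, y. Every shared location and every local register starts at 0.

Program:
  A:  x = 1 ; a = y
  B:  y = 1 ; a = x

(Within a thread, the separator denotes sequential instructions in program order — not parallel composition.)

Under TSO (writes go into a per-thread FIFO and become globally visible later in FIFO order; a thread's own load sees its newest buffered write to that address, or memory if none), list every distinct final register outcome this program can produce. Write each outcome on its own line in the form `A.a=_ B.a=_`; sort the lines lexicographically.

outcome vector order: (A.a,B.a)
|TSO outcomes| = 4

A.a=0 B.a=0
A.a=0 B.a=1
A.a=1 B.a=0
A.a=1 B.a=1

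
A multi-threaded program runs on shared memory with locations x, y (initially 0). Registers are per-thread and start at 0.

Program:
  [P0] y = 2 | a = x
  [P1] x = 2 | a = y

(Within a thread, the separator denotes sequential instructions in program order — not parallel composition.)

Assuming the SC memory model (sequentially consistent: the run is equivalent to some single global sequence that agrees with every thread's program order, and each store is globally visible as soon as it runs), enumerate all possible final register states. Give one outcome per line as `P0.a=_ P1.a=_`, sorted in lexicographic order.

outcome vector order: (P0.a,P1.a)
|SC outcomes| = 3

P0.a=0 P1.a=2
P0.a=2 P1.a=0
P0.a=2 P1.a=2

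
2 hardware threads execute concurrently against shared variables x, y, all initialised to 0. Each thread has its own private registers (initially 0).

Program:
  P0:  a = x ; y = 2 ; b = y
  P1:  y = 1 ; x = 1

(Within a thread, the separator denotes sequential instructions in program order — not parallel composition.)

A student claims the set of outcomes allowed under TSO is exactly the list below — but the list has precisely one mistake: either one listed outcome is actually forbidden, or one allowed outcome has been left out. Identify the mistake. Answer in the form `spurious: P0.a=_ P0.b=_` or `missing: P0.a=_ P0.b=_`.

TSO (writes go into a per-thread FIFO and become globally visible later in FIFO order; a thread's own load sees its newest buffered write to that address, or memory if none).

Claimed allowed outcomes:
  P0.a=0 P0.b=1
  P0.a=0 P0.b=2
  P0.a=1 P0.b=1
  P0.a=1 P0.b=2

spurious: P0.a=1 P0.b=1

outcome vector order: (P0.a,P0.b)
TSO (3): <0 1> <0 2> <1 2>
claimed∖TSO = {<1 1>}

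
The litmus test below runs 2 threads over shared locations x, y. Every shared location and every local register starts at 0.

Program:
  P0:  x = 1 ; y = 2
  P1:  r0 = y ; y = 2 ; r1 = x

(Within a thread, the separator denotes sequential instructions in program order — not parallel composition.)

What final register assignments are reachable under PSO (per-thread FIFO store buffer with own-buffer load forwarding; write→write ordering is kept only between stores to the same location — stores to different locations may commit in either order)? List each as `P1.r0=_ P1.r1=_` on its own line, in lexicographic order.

P1.r0=0 P1.r1=0
P1.r0=0 P1.r1=1
P1.r0=2 P1.r1=0
P1.r0=2 P1.r1=1

outcome vector order: (P1.r0,P1.r1)
|PSO outcomes| = 4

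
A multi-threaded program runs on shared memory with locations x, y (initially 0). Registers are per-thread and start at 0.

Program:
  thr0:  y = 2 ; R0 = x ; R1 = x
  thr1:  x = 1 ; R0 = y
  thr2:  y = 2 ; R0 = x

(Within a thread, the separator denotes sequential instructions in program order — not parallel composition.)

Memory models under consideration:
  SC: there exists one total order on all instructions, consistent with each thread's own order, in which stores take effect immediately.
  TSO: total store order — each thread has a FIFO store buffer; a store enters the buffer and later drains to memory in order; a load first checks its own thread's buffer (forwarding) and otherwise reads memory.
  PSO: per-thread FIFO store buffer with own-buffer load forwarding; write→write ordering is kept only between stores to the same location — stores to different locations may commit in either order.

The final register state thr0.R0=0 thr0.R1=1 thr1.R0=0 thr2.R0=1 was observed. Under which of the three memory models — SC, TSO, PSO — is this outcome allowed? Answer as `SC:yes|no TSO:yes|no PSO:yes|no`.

outcome vector order: (thr0.R0,thr0.R1,thr1.R0,thr2.R0)
SC: 7 outcomes — {0/0/2/0 0/0/2/1 0/1/2/0 0/1/2/1 1/1/0/1 1/1/2/0 1/1/2/1}
TSO: 12 outcomes — {0/0/0/0 0/0/0/1 0/0/2/0 0/0/2/1 0/1/0/0 0/1/0/1 0/1/2/0 0/1/2/1 1/1/0/0 1/1/0/1 1/1/2/0 1/1/2/1}
PSO: 12 outcomes — {0/0/0/0 0/0/0/1 0/0/2/0 0/0/2/1 0/1/0/0 0/1/0/1 0/1/2/0 0/1/2/1 1/1/0/0 1/1/0/1 1/1/2/0 1/1/2/1}
target 0/1/0/1 ∈ {TSO,PSO}

SC:no TSO:yes PSO:yes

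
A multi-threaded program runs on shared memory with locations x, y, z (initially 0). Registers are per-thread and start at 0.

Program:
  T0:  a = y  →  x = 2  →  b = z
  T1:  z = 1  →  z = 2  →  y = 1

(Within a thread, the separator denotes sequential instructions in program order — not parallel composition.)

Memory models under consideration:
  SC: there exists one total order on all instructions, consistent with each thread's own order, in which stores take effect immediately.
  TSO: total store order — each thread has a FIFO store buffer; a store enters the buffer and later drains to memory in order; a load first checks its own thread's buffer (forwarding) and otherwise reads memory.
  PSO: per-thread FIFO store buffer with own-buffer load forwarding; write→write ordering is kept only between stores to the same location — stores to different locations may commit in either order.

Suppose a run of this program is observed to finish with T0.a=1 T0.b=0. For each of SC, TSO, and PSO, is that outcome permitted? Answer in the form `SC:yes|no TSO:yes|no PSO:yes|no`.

SC:no TSO:no PSO:yes

outcome vector order: (T0.a,T0.b)
under SC → <0 0>, <0 1>, <0 2>, <1 2>
under TSO → <0 0>, <0 1>, <0 2>, <1 2>
under PSO → <0 0>, <0 1>, <0 2>, <1 0>, <1 1>, <1 2>
target <1 0> ∈ {PSO}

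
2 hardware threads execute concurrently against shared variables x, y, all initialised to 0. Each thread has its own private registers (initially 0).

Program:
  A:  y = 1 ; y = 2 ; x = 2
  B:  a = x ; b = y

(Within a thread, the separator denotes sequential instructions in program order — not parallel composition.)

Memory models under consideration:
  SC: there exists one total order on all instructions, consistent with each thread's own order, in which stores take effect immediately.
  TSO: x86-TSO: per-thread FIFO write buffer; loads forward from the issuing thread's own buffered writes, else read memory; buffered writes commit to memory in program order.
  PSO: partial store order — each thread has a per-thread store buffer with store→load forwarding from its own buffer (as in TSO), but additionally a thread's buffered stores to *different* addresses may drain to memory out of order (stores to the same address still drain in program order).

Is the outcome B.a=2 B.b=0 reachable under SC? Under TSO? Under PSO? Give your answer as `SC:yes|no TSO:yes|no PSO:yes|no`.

outcome vector order: (B.a,B.b)
[SC] allowed = {(0,0); (0,1); (0,2); (2,2)}
[TSO] allowed = {(0,0); (0,1); (0,2); (2,2)}
[PSO] allowed = {(0,0); (0,1); (0,2); (2,0); (2,1); (2,2)}
target (2,0) ∈ {PSO}

SC:no TSO:no PSO:yes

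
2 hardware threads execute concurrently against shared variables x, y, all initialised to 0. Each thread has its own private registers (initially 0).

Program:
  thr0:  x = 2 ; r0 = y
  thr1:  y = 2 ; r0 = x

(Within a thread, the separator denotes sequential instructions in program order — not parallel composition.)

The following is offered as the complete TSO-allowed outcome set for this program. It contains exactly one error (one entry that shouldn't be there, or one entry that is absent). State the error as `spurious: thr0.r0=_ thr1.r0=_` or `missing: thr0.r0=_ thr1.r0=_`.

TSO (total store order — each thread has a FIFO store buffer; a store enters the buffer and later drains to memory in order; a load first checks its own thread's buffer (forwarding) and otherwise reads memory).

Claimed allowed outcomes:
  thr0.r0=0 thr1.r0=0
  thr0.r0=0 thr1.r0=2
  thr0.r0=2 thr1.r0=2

missing: thr0.r0=2 thr1.r0=0

outcome vector order: (thr0.r0,thr1.r0)
under TSO → 0/0, 0/2, 2/0, 2/2
TSO∖claimed = {2/0}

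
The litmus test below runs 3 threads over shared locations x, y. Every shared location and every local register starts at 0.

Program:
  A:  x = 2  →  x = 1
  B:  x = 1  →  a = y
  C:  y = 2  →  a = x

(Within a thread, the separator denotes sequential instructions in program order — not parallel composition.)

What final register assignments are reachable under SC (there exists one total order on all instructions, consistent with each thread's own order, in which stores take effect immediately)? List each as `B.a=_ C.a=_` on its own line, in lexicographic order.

B.a=0 C.a=1
B.a=0 C.a=2
B.a=2 C.a=0
B.a=2 C.a=1
B.a=2 C.a=2

outcome vector order: (B.a,C.a)
|SC outcomes| = 5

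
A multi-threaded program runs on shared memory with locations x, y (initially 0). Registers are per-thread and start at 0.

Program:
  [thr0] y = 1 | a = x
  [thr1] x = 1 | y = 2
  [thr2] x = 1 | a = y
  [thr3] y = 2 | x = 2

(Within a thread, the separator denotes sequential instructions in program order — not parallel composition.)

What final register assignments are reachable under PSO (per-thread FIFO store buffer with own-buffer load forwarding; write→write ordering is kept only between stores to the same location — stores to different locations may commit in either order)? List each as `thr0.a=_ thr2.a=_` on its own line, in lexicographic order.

outcome vector order: (thr0.a,thr2.a)
|PSO outcomes| = 9

thr0.a=0 thr2.a=0
thr0.a=0 thr2.a=1
thr0.a=0 thr2.a=2
thr0.a=1 thr2.a=0
thr0.a=1 thr2.a=1
thr0.a=1 thr2.a=2
thr0.a=2 thr2.a=0
thr0.a=2 thr2.a=1
thr0.a=2 thr2.a=2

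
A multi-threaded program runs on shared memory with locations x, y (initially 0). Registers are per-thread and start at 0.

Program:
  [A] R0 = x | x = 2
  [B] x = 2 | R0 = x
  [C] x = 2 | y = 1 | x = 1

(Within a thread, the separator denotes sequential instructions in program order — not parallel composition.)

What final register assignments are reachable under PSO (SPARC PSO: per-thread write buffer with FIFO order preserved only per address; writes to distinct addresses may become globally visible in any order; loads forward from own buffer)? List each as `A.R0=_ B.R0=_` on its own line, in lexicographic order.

A.R0=0 B.R0=1
A.R0=0 B.R0=2
A.R0=1 B.R0=1
A.R0=1 B.R0=2
A.R0=2 B.R0=1
A.R0=2 B.R0=2

outcome vector order: (A.R0,B.R0)
|PSO outcomes| = 6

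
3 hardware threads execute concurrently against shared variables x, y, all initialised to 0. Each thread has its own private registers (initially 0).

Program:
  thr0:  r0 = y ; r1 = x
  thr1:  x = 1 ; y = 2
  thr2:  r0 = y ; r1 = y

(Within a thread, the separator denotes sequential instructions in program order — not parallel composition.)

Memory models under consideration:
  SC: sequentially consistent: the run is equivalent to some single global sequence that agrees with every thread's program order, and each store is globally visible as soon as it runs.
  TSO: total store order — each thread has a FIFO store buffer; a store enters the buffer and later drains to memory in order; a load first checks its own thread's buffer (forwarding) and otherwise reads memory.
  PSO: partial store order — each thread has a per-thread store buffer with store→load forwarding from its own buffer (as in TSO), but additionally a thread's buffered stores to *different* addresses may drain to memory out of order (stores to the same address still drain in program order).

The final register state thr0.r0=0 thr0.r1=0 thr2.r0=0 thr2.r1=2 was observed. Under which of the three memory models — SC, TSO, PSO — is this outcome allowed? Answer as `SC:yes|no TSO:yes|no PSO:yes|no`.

SC:yes TSO:yes PSO:yes

outcome vector order: (thr0.r0,thr0.r1,thr2.r0,thr2.r1)
[SC] allowed = {0000 0002 0022 0100 0102 0122 2100 2102 2122}
[TSO] allowed = {0000 0002 0022 0100 0102 0122 2100 2102 2122}
[PSO] allowed = {0000 0002 0022 0100 0102 0122 2000 2002 2022 2100 2102 2122}
target 0002 ∈ {SC,TSO,PSO}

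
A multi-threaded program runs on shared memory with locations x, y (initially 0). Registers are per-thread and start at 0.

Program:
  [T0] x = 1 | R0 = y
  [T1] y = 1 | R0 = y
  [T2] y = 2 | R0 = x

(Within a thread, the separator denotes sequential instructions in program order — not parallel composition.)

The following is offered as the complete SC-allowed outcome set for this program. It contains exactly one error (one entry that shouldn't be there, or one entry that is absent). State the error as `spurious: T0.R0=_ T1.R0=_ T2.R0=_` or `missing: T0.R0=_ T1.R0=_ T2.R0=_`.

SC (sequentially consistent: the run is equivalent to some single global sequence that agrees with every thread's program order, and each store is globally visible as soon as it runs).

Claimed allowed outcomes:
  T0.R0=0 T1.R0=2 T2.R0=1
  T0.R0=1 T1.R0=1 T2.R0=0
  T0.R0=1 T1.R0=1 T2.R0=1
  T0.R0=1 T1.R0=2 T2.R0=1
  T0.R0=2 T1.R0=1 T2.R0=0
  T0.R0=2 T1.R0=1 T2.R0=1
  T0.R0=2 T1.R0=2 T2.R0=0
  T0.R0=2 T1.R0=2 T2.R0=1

missing: T0.R0=0 T1.R0=1 T2.R0=1

outcome vector order: (T0.R0,T1.R0,T2.R0)
SC: 9 outcomes — {<0 1 1>, <0 2 1>, <1 1 0>, <1 1 1>, <1 2 1>, <2 1 0>, <2 1 1>, <2 2 0>, <2 2 1>}
SC∖claimed = {<0 1 1>}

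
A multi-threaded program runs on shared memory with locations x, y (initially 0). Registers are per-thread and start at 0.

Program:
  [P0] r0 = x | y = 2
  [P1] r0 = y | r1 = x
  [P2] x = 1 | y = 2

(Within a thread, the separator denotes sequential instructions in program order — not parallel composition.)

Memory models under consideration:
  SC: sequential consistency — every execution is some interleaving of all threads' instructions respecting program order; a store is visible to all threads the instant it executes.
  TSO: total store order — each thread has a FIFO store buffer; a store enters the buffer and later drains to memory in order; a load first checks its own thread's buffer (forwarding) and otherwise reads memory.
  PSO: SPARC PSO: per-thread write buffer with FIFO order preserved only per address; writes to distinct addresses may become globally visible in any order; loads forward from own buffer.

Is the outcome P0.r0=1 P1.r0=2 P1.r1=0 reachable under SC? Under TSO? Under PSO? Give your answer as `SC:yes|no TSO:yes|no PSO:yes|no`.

outcome vector order: (P0.r0,P1.r0,P1.r1)
SC (7): (0,0,0), (0,0,1), (0,2,0), (0,2,1), (1,0,0), (1,0,1), (1,2,1)
TSO (7): (0,0,0), (0,0,1), (0,2,0), (0,2,1), (1,0,0), (1,0,1), (1,2,1)
PSO (8): (0,0,0), (0,0,1), (0,2,0), (0,2,1), (1,0,0), (1,0,1), (1,2,0), (1,2,1)
target (1,2,0) ∈ {PSO}

SC:no TSO:no PSO:yes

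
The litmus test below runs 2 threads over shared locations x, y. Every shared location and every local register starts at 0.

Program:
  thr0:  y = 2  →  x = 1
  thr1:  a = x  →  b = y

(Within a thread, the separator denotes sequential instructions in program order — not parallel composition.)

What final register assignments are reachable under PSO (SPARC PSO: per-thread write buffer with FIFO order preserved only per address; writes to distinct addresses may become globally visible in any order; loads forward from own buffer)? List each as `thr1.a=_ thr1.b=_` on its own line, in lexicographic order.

outcome vector order: (thr1.a,thr1.b)
|PSO outcomes| = 4

thr1.a=0 thr1.b=0
thr1.a=0 thr1.b=2
thr1.a=1 thr1.b=0
thr1.a=1 thr1.b=2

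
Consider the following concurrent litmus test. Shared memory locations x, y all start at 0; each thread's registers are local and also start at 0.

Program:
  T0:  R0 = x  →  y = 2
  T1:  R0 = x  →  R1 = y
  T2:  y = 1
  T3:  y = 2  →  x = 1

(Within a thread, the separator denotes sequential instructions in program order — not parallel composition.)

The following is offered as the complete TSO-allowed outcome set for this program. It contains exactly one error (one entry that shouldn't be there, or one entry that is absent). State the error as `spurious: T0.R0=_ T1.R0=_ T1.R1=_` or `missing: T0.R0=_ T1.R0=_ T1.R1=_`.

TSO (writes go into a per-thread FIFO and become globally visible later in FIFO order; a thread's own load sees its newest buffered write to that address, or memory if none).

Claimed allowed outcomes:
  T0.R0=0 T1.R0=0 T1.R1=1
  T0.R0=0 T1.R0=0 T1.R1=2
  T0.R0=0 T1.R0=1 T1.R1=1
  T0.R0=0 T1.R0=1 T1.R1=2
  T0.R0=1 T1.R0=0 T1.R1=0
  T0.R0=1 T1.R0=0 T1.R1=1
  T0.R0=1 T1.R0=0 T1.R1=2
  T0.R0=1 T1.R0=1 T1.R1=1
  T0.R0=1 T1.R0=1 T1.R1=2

outcome vector order: (T0.R0,T1.R0,T1.R1)
[TSO] allowed = {(0,0,0); (0,0,1); (0,0,2); (0,1,1); (0,1,2); (1,0,0); (1,0,1); (1,0,2); (1,1,1); (1,1,2)}
TSO∖claimed = {(0,0,0)}

missing: T0.R0=0 T1.R0=0 T1.R1=0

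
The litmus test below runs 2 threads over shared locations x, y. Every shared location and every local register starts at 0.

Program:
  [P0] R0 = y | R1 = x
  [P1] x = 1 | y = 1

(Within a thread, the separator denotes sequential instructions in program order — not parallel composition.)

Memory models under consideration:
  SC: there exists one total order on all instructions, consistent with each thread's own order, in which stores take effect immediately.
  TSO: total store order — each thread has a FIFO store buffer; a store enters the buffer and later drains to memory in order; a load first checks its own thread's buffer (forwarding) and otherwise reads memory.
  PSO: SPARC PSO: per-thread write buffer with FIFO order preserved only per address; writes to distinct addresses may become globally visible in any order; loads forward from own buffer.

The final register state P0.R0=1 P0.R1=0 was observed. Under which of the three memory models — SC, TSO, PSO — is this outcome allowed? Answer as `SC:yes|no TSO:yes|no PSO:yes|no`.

SC:no TSO:no PSO:yes

outcome vector order: (P0.R0,P0.R1)
SC (3): 00, 01, 11
TSO (3): 00, 01, 11
PSO (4): 00, 01, 10, 11
target 10 ∈ {PSO}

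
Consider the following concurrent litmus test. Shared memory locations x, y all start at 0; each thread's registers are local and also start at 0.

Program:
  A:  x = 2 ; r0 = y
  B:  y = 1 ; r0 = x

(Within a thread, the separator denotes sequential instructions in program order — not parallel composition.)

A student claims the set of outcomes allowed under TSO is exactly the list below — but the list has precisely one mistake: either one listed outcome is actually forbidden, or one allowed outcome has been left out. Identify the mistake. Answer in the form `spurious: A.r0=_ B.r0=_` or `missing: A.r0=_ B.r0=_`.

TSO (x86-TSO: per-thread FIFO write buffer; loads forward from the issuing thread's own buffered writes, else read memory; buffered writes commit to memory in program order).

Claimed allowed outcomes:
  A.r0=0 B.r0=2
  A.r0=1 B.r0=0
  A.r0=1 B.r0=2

outcome vector order: (A.r0,B.r0)
TSO (4): 0/0, 0/2, 1/0, 1/2
TSO∖claimed = {0/0}

missing: A.r0=0 B.r0=0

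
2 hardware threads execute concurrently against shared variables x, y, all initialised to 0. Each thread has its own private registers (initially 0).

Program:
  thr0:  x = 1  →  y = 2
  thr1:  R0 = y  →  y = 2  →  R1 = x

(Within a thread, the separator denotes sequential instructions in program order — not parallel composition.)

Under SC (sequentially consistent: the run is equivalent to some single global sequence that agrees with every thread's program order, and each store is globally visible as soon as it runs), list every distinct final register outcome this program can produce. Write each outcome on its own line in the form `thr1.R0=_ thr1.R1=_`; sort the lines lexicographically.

outcome vector order: (thr1.R0,thr1.R1)
|SC outcomes| = 3

thr1.R0=0 thr1.R1=0
thr1.R0=0 thr1.R1=1
thr1.R0=2 thr1.R1=1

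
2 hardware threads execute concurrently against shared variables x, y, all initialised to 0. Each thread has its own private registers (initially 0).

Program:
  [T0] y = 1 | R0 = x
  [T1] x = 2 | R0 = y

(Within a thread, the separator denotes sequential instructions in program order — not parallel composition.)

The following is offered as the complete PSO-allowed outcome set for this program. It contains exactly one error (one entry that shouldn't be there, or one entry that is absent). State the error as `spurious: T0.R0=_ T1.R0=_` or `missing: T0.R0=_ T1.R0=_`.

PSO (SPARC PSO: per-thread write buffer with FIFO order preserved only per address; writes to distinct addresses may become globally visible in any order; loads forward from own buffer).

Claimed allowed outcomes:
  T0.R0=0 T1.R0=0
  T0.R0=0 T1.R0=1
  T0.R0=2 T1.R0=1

missing: T0.R0=2 T1.R0=0

outcome vector order: (T0.R0,T1.R0)
PSO (4): (0,0); (0,1); (2,0); (2,1)
PSO∖claimed = {(2,0)}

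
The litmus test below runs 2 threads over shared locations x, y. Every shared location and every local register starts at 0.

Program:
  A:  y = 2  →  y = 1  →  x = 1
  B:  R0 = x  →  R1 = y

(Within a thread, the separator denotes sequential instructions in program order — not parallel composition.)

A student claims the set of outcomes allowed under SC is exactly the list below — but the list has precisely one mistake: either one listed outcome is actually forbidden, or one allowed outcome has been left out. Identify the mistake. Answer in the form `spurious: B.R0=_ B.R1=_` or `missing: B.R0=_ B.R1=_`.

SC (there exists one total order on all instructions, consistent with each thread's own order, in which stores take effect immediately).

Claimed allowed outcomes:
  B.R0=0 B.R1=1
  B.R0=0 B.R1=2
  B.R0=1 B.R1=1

missing: B.R0=0 B.R1=0

outcome vector order: (B.R0,B.R1)
SC (4): 00; 01; 02; 11
SC∖claimed = {00}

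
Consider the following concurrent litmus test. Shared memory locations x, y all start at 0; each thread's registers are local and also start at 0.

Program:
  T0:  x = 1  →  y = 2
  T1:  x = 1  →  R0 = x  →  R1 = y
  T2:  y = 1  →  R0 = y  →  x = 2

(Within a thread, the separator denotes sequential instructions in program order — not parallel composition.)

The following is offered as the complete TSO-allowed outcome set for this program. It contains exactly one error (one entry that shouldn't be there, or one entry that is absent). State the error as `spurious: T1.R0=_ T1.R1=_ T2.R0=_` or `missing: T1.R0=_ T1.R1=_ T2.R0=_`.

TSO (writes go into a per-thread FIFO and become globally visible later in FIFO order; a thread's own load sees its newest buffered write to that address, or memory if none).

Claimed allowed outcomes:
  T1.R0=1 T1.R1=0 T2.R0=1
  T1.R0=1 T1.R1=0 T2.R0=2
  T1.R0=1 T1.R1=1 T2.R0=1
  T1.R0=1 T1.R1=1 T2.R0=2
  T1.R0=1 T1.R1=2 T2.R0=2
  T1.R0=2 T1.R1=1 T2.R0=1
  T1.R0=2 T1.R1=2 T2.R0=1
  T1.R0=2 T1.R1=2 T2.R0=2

missing: T1.R0=1 T1.R1=2 T2.R0=1

outcome vector order: (T1.R0,T1.R1,T2.R0)
TSO: 9 outcomes — {(1,0,1), (1,0,2), (1,1,1), (1,1,2), (1,2,1), (1,2,2), (2,1,1), (2,2,1), (2,2,2)}
TSO∖claimed = {(1,2,1)}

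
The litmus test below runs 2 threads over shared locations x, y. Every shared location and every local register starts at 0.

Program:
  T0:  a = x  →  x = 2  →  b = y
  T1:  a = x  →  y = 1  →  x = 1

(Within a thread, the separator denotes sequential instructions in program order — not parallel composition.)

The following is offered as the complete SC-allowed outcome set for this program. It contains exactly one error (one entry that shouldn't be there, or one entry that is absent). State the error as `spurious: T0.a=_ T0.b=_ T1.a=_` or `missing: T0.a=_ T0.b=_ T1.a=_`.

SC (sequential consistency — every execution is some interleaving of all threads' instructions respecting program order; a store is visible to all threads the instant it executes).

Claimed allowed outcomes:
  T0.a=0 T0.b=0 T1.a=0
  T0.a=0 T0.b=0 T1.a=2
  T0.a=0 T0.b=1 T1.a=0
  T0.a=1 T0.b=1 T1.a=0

outcome vector order: (T0.a,T0.b,T1.a)
[SC] allowed = {(0,0,0), (0,0,2), (0,1,0), (0,1,2), (1,1,0)}
SC∖claimed = {(0,1,2)}

missing: T0.a=0 T0.b=1 T1.a=2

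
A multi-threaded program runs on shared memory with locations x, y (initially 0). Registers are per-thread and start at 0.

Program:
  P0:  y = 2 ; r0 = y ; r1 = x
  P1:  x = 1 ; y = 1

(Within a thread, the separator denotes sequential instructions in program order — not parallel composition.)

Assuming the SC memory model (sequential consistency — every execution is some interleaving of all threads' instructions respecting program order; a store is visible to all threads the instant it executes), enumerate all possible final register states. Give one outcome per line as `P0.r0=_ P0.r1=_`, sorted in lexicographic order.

outcome vector order: (P0.r0,P0.r1)
|SC outcomes| = 3

P0.r0=1 P0.r1=1
P0.r0=2 P0.r1=0
P0.r0=2 P0.r1=1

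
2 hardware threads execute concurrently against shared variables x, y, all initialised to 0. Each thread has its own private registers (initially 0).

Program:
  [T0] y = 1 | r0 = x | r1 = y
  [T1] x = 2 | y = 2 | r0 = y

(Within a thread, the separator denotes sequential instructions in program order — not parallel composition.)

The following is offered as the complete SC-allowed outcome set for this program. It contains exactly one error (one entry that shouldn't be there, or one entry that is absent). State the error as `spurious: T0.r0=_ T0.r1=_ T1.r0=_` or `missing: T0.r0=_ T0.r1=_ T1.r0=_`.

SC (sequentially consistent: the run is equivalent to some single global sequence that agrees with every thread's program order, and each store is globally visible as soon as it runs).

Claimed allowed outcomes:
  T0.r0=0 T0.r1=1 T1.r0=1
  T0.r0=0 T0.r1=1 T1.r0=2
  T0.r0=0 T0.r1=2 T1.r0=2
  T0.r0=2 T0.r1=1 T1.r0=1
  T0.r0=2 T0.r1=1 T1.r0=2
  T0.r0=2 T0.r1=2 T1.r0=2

outcome vector order: (T0.r0,T0.r1,T1.r0)
SC: 5 outcomes — {012 022 211 212 222}
claimed∖SC = {011}

spurious: T0.r0=0 T0.r1=1 T1.r0=1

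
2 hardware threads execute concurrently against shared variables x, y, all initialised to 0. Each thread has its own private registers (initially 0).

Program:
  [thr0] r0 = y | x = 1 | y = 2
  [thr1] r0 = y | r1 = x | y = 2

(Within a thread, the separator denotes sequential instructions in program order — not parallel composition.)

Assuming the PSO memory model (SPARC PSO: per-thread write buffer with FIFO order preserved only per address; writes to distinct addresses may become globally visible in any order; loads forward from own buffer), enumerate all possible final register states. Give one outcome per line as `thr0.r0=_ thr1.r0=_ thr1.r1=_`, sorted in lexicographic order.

outcome vector order: (thr0.r0,thr1.r0,thr1.r1)
|PSO outcomes| = 5

thr0.r0=0 thr1.r0=0 thr1.r1=0
thr0.r0=0 thr1.r0=0 thr1.r1=1
thr0.r0=0 thr1.r0=2 thr1.r1=0
thr0.r0=0 thr1.r0=2 thr1.r1=1
thr0.r0=2 thr1.r0=0 thr1.r1=0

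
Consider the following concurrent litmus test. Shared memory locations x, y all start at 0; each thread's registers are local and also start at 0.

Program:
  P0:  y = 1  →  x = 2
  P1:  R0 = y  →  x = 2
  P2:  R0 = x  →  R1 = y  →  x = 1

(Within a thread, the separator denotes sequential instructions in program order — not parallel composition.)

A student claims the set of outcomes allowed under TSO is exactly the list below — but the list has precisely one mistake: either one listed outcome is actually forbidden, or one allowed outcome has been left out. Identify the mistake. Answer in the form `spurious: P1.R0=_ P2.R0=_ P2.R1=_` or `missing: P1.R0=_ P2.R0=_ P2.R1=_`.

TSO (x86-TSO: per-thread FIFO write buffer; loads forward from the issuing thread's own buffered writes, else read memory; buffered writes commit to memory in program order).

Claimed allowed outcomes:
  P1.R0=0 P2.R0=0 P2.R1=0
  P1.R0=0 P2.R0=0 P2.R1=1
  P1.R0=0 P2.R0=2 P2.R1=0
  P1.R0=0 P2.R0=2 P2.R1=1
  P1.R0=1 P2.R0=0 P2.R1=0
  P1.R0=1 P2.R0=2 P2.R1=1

outcome vector order: (P1.R0,P2.R0,P2.R1)
under TSO → (0,0,0) (0,0,1) (0,2,0) (0,2,1) (1,0,0) (1,0,1) (1,2,1)
TSO∖claimed = {(1,0,1)}

missing: P1.R0=1 P2.R0=0 P2.R1=1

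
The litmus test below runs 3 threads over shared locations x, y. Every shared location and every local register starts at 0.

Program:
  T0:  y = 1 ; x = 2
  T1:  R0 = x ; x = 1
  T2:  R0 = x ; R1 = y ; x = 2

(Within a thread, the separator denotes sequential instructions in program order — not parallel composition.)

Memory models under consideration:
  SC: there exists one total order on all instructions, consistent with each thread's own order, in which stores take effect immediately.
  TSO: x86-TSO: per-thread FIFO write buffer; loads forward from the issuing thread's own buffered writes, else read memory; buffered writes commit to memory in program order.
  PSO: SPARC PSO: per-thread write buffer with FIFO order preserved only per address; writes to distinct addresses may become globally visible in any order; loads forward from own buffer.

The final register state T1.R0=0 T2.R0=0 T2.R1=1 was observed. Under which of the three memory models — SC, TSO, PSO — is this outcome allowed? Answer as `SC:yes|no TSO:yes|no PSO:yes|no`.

SC:yes TSO:yes PSO:yes

outcome vector order: (T1.R0,T2.R0,T2.R1)
SC: 9 outcomes — {(0,0,0), (0,0,1), (0,1,0), (0,1,1), (0,2,1), (2,0,0), (2,0,1), (2,1,1), (2,2,1)}
TSO: 9 outcomes — {(0,0,0), (0,0,1), (0,1,0), (0,1,1), (0,2,1), (2,0,0), (2,0,1), (2,1,1), (2,2,1)}
PSO: 12 outcomes — {(0,0,0), (0,0,1), (0,1,0), (0,1,1), (0,2,0), (0,2,1), (2,0,0), (2,0,1), (2,1,0), (2,1,1), (2,2,0), (2,2,1)}
target (0,0,1) ∈ {SC,TSO,PSO}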